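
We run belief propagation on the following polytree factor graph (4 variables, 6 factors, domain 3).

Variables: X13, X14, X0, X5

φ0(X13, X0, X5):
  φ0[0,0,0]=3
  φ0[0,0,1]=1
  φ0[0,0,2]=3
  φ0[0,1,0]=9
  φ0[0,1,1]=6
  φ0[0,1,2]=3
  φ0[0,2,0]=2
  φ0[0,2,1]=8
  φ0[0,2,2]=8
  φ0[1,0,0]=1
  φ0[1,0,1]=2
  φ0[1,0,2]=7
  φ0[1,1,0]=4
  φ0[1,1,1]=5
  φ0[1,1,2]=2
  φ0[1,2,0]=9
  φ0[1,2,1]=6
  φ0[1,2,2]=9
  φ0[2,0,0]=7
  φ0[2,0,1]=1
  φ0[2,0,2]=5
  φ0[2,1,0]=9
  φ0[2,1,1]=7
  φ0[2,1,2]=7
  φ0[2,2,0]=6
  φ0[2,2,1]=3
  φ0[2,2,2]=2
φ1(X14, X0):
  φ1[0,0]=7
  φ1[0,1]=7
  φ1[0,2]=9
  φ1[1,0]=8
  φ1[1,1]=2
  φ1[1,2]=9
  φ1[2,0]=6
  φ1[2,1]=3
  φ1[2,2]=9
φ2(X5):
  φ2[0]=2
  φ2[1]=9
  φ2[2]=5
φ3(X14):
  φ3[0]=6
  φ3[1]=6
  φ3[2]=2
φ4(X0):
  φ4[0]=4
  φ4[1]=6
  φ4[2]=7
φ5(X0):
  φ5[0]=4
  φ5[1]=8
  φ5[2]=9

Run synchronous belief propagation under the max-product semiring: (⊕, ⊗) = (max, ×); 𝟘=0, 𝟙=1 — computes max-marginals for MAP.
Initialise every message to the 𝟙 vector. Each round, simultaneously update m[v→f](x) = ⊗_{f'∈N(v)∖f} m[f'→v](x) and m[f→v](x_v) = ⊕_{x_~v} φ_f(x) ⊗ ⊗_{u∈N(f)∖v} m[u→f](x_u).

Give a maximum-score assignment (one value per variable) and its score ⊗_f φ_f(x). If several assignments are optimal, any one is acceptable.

init: all messages = 𝟙 over 3 values
r1 m[φ0→X13] = [9, 9, 9]
r1 m[φ0→X0] = [7, 9, 9]
r1 m[φ0→X5] = [9, 8, 9]
r1 m[φ1→X14] = [9, 9, 9]
r1 m[φ1→X0] = [8, 7, 9]
r1 m[φ2→X5] = [2, 9, 5]
r1 m[φ3→X14] = [6, 6, 2]
r1 m[φ4→X0] = [4, 6, 7]
r1 m[φ5→X0] = [4, 8, 9]
r1 m[X13→φ0] = [1, 1, 1]
r1 m[X14→φ1] = [1, 1, 1]
r1 m[X14→φ3] = [1, 1, 1]
r1 m[X0→φ0] = [1, 1, 1]
r1 m[X0→φ1] = [1, 1, 1]
r1 m[X0→φ4] = [1, 1, 1]
r1 m[X0→φ5] = [1, 1, 1]
r1 m[X5→φ0] = [1, 1, 1]
r1 m[X5→φ2] = [1, 1, 1]
r2 m[φ0→X13] = [9, 9, 9]
r2 m[φ0→X0] = [7, 9, 9]
r2 m[φ0→X5] = [9, 8, 9]
r2 m[φ1→X14] = [9, 9, 9]
r2 m[φ1→X0] = [8, 7, 9]
r2 m[φ2→X5] = [2, 9, 5]
r2 m[φ3→X14] = [6, 6, 2]
r2 m[φ4→X0] = [4, 6, 7]
r2 m[φ5→X0] = [4, 8, 9]
r2 m[X13→φ0] = [1, 1, 1]
r2 m[X14→φ1] = [6, 6, 2]
r2 m[X14→φ3] = [9, 9, 9]
r2 m[X0→φ0] = [128, 336, 567]
r2 m[X0→φ1] = [112, 432, 567]
r2 m[X0→φ4] = [224, 504, 729]
r2 m[X0→φ5] = [224, 378, 567]
r2 m[X5→φ0] = [2, 9, 5]
r2 m[X5→φ2] = [9, 8, 9]
r3 m[φ0→X13] = [40824, 30618, 21168]
r3 m[φ0→X0] = [35, 63, 72]
r3 m[φ0→X5] = [5103, 4536, 5103]
r3 m[φ1→X14] = [5103, 5103, 5103]
r3 m[φ1→X0] = [48, 42, 54]
r3 m[φ2→X5] = [2, 9, 5]
r3 m[φ3→X14] = [6, 6, 2]
r3 m[φ4→X0] = [4, 6, 7]
r3 m[φ5→X0] = [4, 8, 9]
r3 m[X13→φ0] = [1, 1, 1]
r3 m[X14→φ1] = [6, 6, 2]
r3 m[X14→φ3] = [9, 9, 9]
r3 m[X0→φ0] = [128, 336, 567]
r3 m[X0→φ1] = [112, 432, 567]
r3 m[X0→φ4] = [224, 504, 729]
r3 m[X0→φ5] = [224, 378, 567]
r3 m[X5→φ0] = [2, 9, 5]
r3 m[X5→φ2] = [9, 8, 9]
r4 m[φ0→X13] = [40824, 30618, 21168]
r4 m[φ0→X0] = [35, 63, 72]
r4 m[φ0→X5] = [5103, 4536, 5103]
r4 m[φ1→X14] = [5103, 5103, 5103]
r4 m[φ1→X0] = [48, 42, 54]
r4 m[φ2→X5] = [2, 9, 5]
r4 m[φ3→X14] = [6, 6, 2]
r4 m[φ4→X0] = [4, 6, 7]
r4 m[φ5→X0] = [4, 8, 9]
r4 m[X13→φ0] = [1, 1, 1]
r4 m[X14→φ1] = [6, 6, 2]
r4 m[X14→φ3] = [5103, 5103, 5103]
r4 m[X0→φ0] = [768, 2016, 3402]
r4 m[X0→φ1] = [560, 3024, 4536]
r4 m[X0→φ4] = [6720, 21168, 34992]
r4 m[X0→φ5] = [6720, 15876, 27216]
r4 m[X5→φ0] = [2, 9, 5]
r4 m[X5→φ2] = [5103, 4536, 5103]
r5 m[φ0→X13] = [244944, 183708, 127008]
r5 m[φ0→X0] = [35, 63, 72]
r5 m[φ0→X5] = [30618, 27216, 30618]
r5 m[φ1→X14] = [40824, 40824, 40824]
r5 m[φ1→X0] = [48, 42, 54]
r5 m[φ2→X5] = [2, 9, 5]
r5 m[φ3→X14] = [6, 6, 2]
r5 m[φ4→X0] = [4, 6, 7]
r5 m[φ5→X0] = [4, 8, 9]
r5 m[X13→φ0] = [1, 1, 1]
r5 m[X14→φ1] = [6, 6, 2]
r5 m[X14→φ3] = [5103, 5103, 5103]
r5 m[X0→φ0] = [768, 2016, 3402]
r5 m[X0→φ1] = [560, 3024, 4536]
r5 m[X0→φ4] = [6720, 21168, 34992]
r5 m[X0→φ5] = [6720, 15876, 27216]
r5 m[X5→φ0] = [2, 9, 5]
r5 m[X5→φ2] = [5103, 4536, 5103]
r6 m[φ0→X13] = [244944, 183708, 127008]
r6 m[φ0→X0] = [35, 63, 72]
r6 m[φ0→X5] = [30618, 27216, 30618]
r6 m[φ1→X14] = [40824, 40824, 40824]
r6 m[φ1→X0] = [48, 42, 54]
r6 m[φ2→X5] = [2, 9, 5]
r6 m[φ3→X14] = [6, 6, 2]
r6 m[φ4→X0] = [4, 6, 7]
r6 m[φ5→X0] = [4, 8, 9]
r6 m[X13→φ0] = [1, 1, 1]
r6 m[X14→φ1] = [6, 6, 2]
r6 m[X14→φ3] = [40824, 40824, 40824]
r6 m[X0→φ0] = [768, 2016, 3402]
r6 m[X0→φ1] = [560, 3024, 4536]
r6 m[X0→φ4] = [6720, 21168, 34992]
r6 m[X0→φ5] = [6720, 15876, 27216]
r6 m[X5→φ0] = [2, 9, 5]
r6 m[X5→φ2] = [30618, 27216, 30618]
r7 m[φ0→X13] = [244944, 183708, 127008]
r7 m[φ0→X0] = [35, 63, 72]
r7 m[φ0→X5] = [30618, 27216, 30618]
r7 m[φ1→X14] = [40824, 40824, 40824]
r7 m[φ1→X0] = [48, 42, 54]
r7 m[φ2→X5] = [2, 9, 5]
r7 m[φ3→X14] = [6, 6, 2]
r7 m[φ4→X0] = [4, 6, 7]
r7 m[φ5→X0] = [4, 8, 9]
r7 m[X13→φ0] = [1, 1, 1]
r7 m[X14→φ1] = [6, 6, 2]
r7 m[X14→φ3] = [40824, 40824, 40824]
r7 m[X0→φ0] = [768, 2016, 3402]
r7 m[X0→φ1] = [560, 3024, 4536]
r7 m[X0→φ4] = [6720, 21168, 34992]
r7 m[X0→φ5] = [6720, 15876, 27216]
r7 m[X5→φ0] = [2, 9, 5]
r7 m[X5→φ2] = [30618, 27216, 30618]
fixed point reached at round 7
traceback from X13: (X13=0, X14=0, X0=2, X5=1), score=244944

assignment: (X13=0, X14=0, X0=2, X5=1); score = 244944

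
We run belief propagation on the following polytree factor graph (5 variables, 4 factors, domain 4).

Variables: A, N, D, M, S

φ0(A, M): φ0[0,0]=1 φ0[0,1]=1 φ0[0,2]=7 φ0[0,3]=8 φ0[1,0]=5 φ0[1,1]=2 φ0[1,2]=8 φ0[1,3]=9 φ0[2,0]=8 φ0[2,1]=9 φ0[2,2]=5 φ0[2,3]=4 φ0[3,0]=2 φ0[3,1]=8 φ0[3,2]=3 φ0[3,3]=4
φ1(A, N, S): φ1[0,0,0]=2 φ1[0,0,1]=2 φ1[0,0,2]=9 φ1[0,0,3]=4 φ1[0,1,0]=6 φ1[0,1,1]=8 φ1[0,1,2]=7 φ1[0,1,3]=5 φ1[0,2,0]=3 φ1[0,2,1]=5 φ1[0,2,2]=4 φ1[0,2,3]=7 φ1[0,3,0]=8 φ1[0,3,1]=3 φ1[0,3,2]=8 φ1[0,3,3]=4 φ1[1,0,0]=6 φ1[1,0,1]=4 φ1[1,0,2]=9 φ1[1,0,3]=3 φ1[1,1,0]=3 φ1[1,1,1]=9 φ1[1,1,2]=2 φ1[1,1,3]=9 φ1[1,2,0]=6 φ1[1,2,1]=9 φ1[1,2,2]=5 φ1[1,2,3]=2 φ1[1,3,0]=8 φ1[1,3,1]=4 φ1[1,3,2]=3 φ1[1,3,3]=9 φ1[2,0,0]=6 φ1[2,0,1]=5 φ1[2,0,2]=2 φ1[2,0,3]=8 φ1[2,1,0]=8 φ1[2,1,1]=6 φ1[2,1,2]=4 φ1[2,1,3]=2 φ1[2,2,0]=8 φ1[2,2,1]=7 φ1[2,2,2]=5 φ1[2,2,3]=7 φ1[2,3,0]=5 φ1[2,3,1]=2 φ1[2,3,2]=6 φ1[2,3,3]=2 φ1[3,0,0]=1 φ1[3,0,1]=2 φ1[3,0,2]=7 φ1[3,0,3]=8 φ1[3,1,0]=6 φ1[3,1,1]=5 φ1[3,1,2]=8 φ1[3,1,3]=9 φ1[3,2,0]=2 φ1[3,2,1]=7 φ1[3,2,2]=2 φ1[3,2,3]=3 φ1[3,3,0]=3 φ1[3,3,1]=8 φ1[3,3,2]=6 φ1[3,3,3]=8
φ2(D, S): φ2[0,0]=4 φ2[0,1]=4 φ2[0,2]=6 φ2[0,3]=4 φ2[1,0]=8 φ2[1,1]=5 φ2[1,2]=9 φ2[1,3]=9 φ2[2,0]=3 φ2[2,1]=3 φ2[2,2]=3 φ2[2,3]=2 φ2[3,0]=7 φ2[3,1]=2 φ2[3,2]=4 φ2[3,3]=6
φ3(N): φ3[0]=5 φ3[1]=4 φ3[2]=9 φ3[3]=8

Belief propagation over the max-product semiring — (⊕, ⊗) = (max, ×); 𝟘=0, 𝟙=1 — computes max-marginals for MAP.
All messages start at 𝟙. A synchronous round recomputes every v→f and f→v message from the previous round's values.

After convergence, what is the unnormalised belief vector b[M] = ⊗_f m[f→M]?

b[M] = [4608, 5184, 5184, 5832]

init: all messages = 𝟙 over 4 values
r1 m[φ0→A] = [8, 9, 9, 8]
r1 m[φ0→M] = [8, 9, 8, 9]
r1 m[φ1→A] = [9, 9, 8, 9]
r1 m[φ1→N] = [9, 9, 9, 9]
r1 m[φ1→S] = [8, 9, 9, 9]
r1 m[φ2→D] = [6, 9, 3, 7]
r1 m[φ2→S] = [8, 5, 9, 9]
r1 m[φ3→N] = [5, 4, 9, 8]
r1 m[A→φ0] = [1, 1, 1, 1]
r1 m[A→φ1] = [1, 1, 1, 1]
r1 m[N→φ1] = [1, 1, 1, 1]
r1 m[N→φ3] = [1, 1, 1, 1]
r1 m[D→φ2] = [1, 1, 1, 1]
r1 m[M→φ0] = [1, 1, 1, 1]
r1 m[S→φ1] = [1, 1, 1, 1]
r1 m[S→φ2] = [1, 1, 1, 1]
r2 m[φ0→A] = [8, 9, 9, 8]
r2 m[φ0→M] = [8, 9, 8, 9]
r2 m[φ1→A] = [9, 9, 8, 9]
r2 m[φ1→N] = [9, 9, 9, 9]
r2 m[φ1→S] = [8, 9, 9, 9]
r2 m[φ2→D] = [6, 9, 3, 7]
r2 m[φ2→S] = [8, 5, 9, 9]
r2 m[φ3→N] = [5, 4, 9, 8]
r2 m[A→φ0] = [9, 9, 8, 9]
r2 m[A→φ1] = [8, 9, 9, 8]
r2 m[N→φ1] = [5, 4, 9, 8]
r2 m[N→φ3] = [9, 9, 9, 9]
r2 m[D→φ2] = [1, 1, 1, 1]
r2 m[M→φ0] = [1, 1, 1, 1]
r2 m[S→φ1] = [8, 5, 9, 9]
r2 m[S→φ2] = [8, 9, 9, 9]
r3 m[φ0→A] = [8, 9, 9, 8]
r3 m[φ0→M] = [64, 72, 72, 81]
r3 m[φ1→A] = [576, 648, 576, 576]
r3 m[φ1→N] = [729, 729, 576, 729]
r3 m[φ1→S] = [648, 729, 512, 648]
r3 m[φ2→D] = [54, 81, 27, 56]
r3 m[φ2→S] = [8, 5, 9, 9]
r3 m[φ3→N] = [5, 4, 9, 8]
r3 m[A→φ0] = [9, 9, 8, 9]
r3 m[A→φ1] = [8, 9, 9, 8]
r3 m[N→φ1] = [5, 4, 9, 8]
r3 m[N→φ3] = [9, 9, 9, 9]
r3 m[D→φ2] = [1, 1, 1, 1]
r3 m[M→φ0] = [1, 1, 1, 1]
r3 m[S→φ1] = [8, 5, 9, 9]
r3 m[S→φ2] = [8, 9, 9, 9]
r4 m[φ0→A] = [8, 9, 9, 8]
r4 m[φ0→M] = [64, 72, 72, 81]
r4 m[φ1→A] = [576, 648, 576, 576]
r4 m[φ1→N] = [729, 729, 576, 729]
r4 m[φ1→S] = [648, 729, 512, 648]
r4 m[φ2→D] = [54, 81, 27, 56]
r4 m[φ2→S] = [8, 5, 9, 9]
r4 m[φ3→N] = [5, 4, 9, 8]
r4 m[A→φ0] = [576, 648, 576, 576]
r4 m[A→φ1] = [8, 9, 9, 8]
r4 m[N→φ1] = [5, 4, 9, 8]
r4 m[N→φ3] = [729, 729, 576, 729]
r4 m[D→φ2] = [1, 1, 1, 1]
r4 m[M→φ0] = [1, 1, 1, 1]
r4 m[S→φ1] = [8, 5, 9, 9]
r4 m[S→φ2] = [648, 729, 512, 648]
r5 m[φ0→A] = [8, 9, 9, 8]
r5 m[φ0→M] = [4608, 5184, 5184, 5832]
r5 m[φ1→A] = [576, 648, 576, 576]
r5 m[φ1→N] = [729, 729, 576, 729]
r5 m[φ1→S] = [648, 729, 512, 648]
r5 m[φ2→D] = [3072, 5832, 2187, 4536]
r5 m[φ2→S] = [8, 5, 9, 9]
r5 m[φ3→N] = [5, 4, 9, 8]
r5 m[A→φ0] = [576, 648, 576, 576]
r5 m[A→φ1] = [8, 9, 9, 8]
r5 m[N→φ1] = [5, 4, 9, 8]
r5 m[N→φ3] = [729, 729, 576, 729]
r5 m[D→φ2] = [1, 1, 1, 1]
r5 m[M→φ0] = [1, 1, 1, 1]
r5 m[S→φ1] = [8, 5, 9, 9]
r5 m[S→φ2] = [648, 729, 512, 648]
r6 m[φ0→A] = [8, 9, 9, 8]
r6 m[φ0→M] = [4608, 5184, 5184, 5832]
r6 m[φ1→A] = [576, 648, 576, 576]
r6 m[φ1→N] = [729, 729, 576, 729]
r6 m[φ1→S] = [648, 729, 512, 648]
r6 m[φ2→D] = [3072, 5832, 2187, 4536]
r6 m[φ2→S] = [8, 5, 9, 9]
r6 m[φ3→N] = [5, 4, 9, 8]
r6 m[A→φ0] = [576, 648, 576, 576]
r6 m[A→φ1] = [8, 9, 9, 8]
r6 m[N→φ1] = [5, 4, 9, 8]
r6 m[N→φ3] = [729, 729, 576, 729]
r6 m[D→φ2] = [1, 1, 1, 1]
r6 m[M→φ0] = [1, 1, 1, 1]
r6 m[S→φ1] = [8, 5, 9, 9]
r6 m[S→φ2] = [648, 729, 512, 648]
fixed point reached at round 6
b[M] = ⊗ incoming = [4608, 5184, 5184, 5832]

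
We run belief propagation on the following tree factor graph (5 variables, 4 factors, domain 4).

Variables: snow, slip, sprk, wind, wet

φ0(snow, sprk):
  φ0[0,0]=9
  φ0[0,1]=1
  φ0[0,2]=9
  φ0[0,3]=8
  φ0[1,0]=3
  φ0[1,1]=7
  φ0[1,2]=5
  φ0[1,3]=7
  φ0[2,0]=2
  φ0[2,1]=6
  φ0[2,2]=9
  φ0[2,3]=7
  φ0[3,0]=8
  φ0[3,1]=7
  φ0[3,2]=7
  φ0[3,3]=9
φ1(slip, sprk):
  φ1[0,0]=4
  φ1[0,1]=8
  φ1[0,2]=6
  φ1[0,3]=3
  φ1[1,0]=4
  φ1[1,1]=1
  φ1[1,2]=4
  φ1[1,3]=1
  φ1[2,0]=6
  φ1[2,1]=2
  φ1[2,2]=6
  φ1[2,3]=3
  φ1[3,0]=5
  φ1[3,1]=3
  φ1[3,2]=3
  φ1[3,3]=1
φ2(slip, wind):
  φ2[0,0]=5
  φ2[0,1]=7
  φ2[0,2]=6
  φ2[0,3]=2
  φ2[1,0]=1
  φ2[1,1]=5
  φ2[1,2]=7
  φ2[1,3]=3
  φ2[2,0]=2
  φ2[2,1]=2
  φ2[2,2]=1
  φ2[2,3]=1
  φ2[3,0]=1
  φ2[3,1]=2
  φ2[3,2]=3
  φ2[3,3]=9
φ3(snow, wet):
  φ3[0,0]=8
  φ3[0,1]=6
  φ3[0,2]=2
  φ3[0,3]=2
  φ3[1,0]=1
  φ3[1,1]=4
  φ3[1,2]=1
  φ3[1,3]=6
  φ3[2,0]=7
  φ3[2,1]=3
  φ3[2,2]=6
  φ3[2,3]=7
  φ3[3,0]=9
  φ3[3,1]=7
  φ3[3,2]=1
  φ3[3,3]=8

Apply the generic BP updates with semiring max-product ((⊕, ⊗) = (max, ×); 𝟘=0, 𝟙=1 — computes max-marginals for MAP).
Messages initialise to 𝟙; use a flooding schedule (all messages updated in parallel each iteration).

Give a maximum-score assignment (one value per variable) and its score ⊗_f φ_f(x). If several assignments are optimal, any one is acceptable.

assignment: (snow=3, slip=0, sprk=1, wind=1, wet=0); score = 3528

init: all messages = 𝟙 over 4 values
r1 m[φ0→snow] = [9, 7, 9, 9]
r1 m[φ0→sprk] = [9, 7, 9, 9]
r1 m[φ1→slip] = [8, 4, 6, 5]
r1 m[φ1→sprk] = [6, 8, 6, 3]
r1 m[φ2→slip] = [7, 7, 2, 9]
r1 m[φ2→wind] = [5, 7, 7, 9]
r1 m[φ3→snow] = [8, 6, 7, 9]
r1 m[φ3→wet] = [9, 7, 6, 8]
r1 m[snow→φ0] = [1, 1, 1, 1]
r1 m[snow→φ3] = [1, 1, 1, 1]
r1 m[slip→φ1] = [1, 1, 1, 1]
r1 m[slip→φ2] = [1, 1, 1, 1]
r1 m[sprk→φ0] = [1, 1, 1, 1]
r1 m[sprk→φ1] = [1, 1, 1, 1]
r1 m[wind→φ2] = [1, 1, 1, 1]
r1 m[wet→φ3] = [1, 1, 1, 1]
r2 m[φ0→snow] = [9, 7, 9, 9]
r2 m[φ0→sprk] = [9, 7, 9, 9]
r2 m[φ1→slip] = [8, 4, 6, 5]
r2 m[φ1→sprk] = [6, 8, 6, 3]
r2 m[φ2→slip] = [7, 7, 2, 9]
r2 m[φ2→wind] = [5, 7, 7, 9]
r2 m[φ3→snow] = [8, 6, 7, 9]
r2 m[φ3→wet] = [9, 7, 6, 8]
r2 m[snow→φ0] = [8, 6, 7, 9]
r2 m[snow→φ3] = [9, 7, 9, 9]
r2 m[slip→φ1] = [7, 7, 2, 9]
r2 m[slip→φ2] = [8, 4, 6, 5]
r2 m[sprk→φ0] = [6, 8, 6, 3]
r2 m[sprk→φ1] = [9, 7, 9, 9]
r2 m[wind→φ2] = [1, 1, 1, 1]
r2 m[wet→φ3] = [1, 1, 1, 1]
r3 m[φ0→snow] = [54, 56, 54, 56]
r3 m[φ0→sprk] = [72, 63, 72, 81]
r3 m[φ1→slip] = [56, 36, 54, 45]
r3 m[φ1→sprk] = [45, 56, 42, 21]
r3 m[φ2→slip] = [7, 7, 2, 9]
r3 m[φ2→wind] = [40, 56, 48, 45]
r3 m[φ3→snow] = [8, 6, 7, 9]
r3 m[φ3→wet] = [81, 63, 54, 72]
r3 m[snow→φ0] = [8, 6, 7, 9]
r3 m[snow→φ3] = [9, 7, 9, 9]
r3 m[slip→φ1] = [7, 7, 2, 9]
r3 m[slip→φ2] = [8, 4, 6, 5]
r3 m[sprk→φ0] = [6, 8, 6, 3]
r3 m[sprk→φ1] = [9, 7, 9, 9]
r3 m[wind→φ2] = [1, 1, 1, 1]
r3 m[wet→φ3] = [1, 1, 1, 1]
r4 m[φ0→snow] = [54, 56, 54, 56]
r4 m[φ0→sprk] = [72, 63, 72, 81]
r4 m[φ1→slip] = [56, 36, 54, 45]
r4 m[φ1→sprk] = [45, 56, 42, 21]
r4 m[φ2→slip] = [7, 7, 2, 9]
r4 m[φ2→wind] = [40, 56, 48, 45]
r4 m[φ3→snow] = [8, 6, 7, 9]
r4 m[φ3→wet] = [81, 63, 54, 72]
r4 m[snow→φ0] = [8, 6, 7, 9]
r4 m[snow→φ3] = [54, 56, 54, 56]
r4 m[slip→φ1] = [7, 7, 2, 9]
r4 m[slip→φ2] = [56, 36, 54, 45]
r4 m[sprk→φ0] = [45, 56, 42, 21]
r4 m[sprk→φ1] = [72, 63, 72, 81]
r4 m[wind→φ2] = [1, 1, 1, 1]
r4 m[wet→φ3] = [1, 1, 1, 1]
r5 m[φ0→snow] = [405, 392, 378, 392]
r5 m[φ0→sprk] = [72, 63, 72, 81]
r5 m[φ1→slip] = [504, 288, 432, 360]
r5 m[φ1→sprk] = [45, 56, 42, 21]
r5 m[φ2→slip] = [7, 7, 2, 9]
r5 m[φ2→wind] = [280, 392, 336, 405]
r5 m[φ3→snow] = [8, 6, 7, 9]
r5 m[φ3→wet] = [504, 392, 324, 448]
r5 m[snow→φ0] = [8, 6, 7, 9]
r5 m[snow→φ3] = [54, 56, 54, 56]
r5 m[slip→φ1] = [7, 7, 2, 9]
r5 m[slip→φ2] = [56, 36, 54, 45]
r5 m[sprk→φ0] = [45, 56, 42, 21]
r5 m[sprk→φ1] = [72, 63, 72, 81]
r5 m[wind→φ2] = [1, 1, 1, 1]
r5 m[wet→φ3] = [1, 1, 1, 1]
r6 m[φ0→snow] = [405, 392, 378, 392]
r6 m[φ0→sprk] = [72, 63, 72, 81]
r6 m[φ1→slip] = [504, 288, 432, 360]
r6 m[φ1→sprk] = [45, 56, 42, 21]
r6 m[φ2→slip] = [7, 7, 2, 9]
r6 m[φ2→wind] = [280, 392, 336, 405]
r6 m[φ3→snow] = [8, 6, 7, 9]
r6 m[φ3→wet] = [504, 392, 324, 448]
r6 m[snow→φ0] = [8, 6, 7, 9]
r6 m[snow→φ3] = [405, 392, 378, 392]
r6 m[slip→φ1] = [7, 7, 2, 9]
r6 m[slip→φ2] = [504, 288, 432, 360]
r6 m[sprk→φ0] = [45, 56, 42, 21]
r6 m[sprk→φ1] = [72, 63, 72, 81]
r6 m[wind→φ2] = [1, 1, 1, 1]
r6 m[wet→φ3] = [1, 1, 1, 1]
r7 m[φ0→snow] = [405, 392, 378, 392]
r7 m[φ0→sprk] = [72, 63, 72, 81]
r7 m[φ1→slip] = [504, 288, 432, 360]
r7 m[φ1→sprk] = [45, 56, 42, 21]
r7 m[φ2→slip] = [7, 7, 2, 9]
r7 m[φ2→wind] = [2520, 3528, 3024, 3240]
r7 m[φ3→snow] = [8, 6, 7, 9]
r7 m[φ3→wet] = [3528, 2744, 2268, 3136]
r7 m[snow→φ0] = [8, 6, 7, 9]
r7 m[snow→φ3] = [405, 392, 378, 392]
r7 m[slip→φ1] = [7, 7, 2, 9]
r7 m[slip→φ2] = [504, 288, 432, 360]
r7 m[sprk→φ0] = [45, 56, 42, 21]
r7 m[sprk→φ1] = [72, 63, 72, 81]
r7 m[wind→φ2] = [1, 1, 1, 1]
r7 m[wet→φ3] = [1, 1, 1, 1]
r8 m[φ0→snow] = [405, 392, 378, 392]
r8 m[φ0→sprk] = [72, 63, 72, 81]
r8 m[φ1→slip] = [504, 288, 432, 360]
r8 m[φ1→sprk] = [45, 56, 42, 21]
r8 m[φ2→slip] = [7, 7, 2, 9]
r8 m[φ2→wind] = [2520, 3528, 3024, 3240]
r8 m[φ3→snow] = [8, 6, 7, 9]
r8 m[φ3→wet] = [3528, 2744, 2268, 3136]
r8 m[snow→φ0] = [8, 6, 7, 9]
r8 m[snow→φ3] = [405, 392, 378, 392]
r8 m[slip→φ1] = [7, 7, 2, 9]
r8 m[slip→φ2] = [504, 288, 432, 360]
r8 m[sprk→φ0] = [45, 56, 42, 21]
r8 m[sprk→φ1] = [72, 63, 72, 81]
r8 m[wind→φ2] = [1, 1, 1, 1]
r8 m[wet→φ3] = [1, 1, 1, 1]
fixed point reached at round 8
traceback from snow: (snow=3, slip=0, sprk=1, wind=1, wet=0), score=3528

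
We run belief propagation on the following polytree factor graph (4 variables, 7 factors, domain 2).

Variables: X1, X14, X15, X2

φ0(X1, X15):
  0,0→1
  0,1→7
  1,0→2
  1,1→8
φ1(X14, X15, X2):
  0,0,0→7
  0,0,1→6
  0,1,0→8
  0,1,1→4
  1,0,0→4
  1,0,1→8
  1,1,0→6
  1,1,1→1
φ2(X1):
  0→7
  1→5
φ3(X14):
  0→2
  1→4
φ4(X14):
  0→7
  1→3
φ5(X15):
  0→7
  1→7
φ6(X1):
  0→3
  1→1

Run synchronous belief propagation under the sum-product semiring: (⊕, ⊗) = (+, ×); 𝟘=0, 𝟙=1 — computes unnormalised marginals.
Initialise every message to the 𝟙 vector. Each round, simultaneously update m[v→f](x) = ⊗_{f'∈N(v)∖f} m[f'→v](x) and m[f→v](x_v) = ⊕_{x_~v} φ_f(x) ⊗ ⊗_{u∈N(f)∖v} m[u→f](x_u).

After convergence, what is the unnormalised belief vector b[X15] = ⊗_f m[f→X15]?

init: all messages = 𝟙 over 2 values
r1 m[φ0→X1] = [8, 10]
r1 m[φ0→X15] = [3, 15]
r1 m[φ1→X14] = [25, 19]
r1 m[φ1→X15] = [25, 19]
r1 m[φ1→X2] = [25, 19]
r1 m[φ2→X1] = [7, 5]
r1 m[φ3→X14] = [2, 4]
r1 m[φ4→X14] = [7, 3]
r1 m[φ5→X15] = [7, 7]
r1 m[φ6→X1] = [3, 1]
r1 m[X1→φ0] = [1, 1]
r1 m[X1→φ2] = [1, 1]
r1 m[X1→φ6] = [1, 1]
r1 m[X14→φ1] = [1, 1]
r1 m[X14→φ3] = [1, 1]
r1 m[X14→φ4] = [1, 1]
r1 m[X15→φ0] = [1, 1]
r1 m[X15→φ1] = [1, 1]
r1 m[X15→φ5] = [1, 1]
r1 m[X2→φ1] = [1, 1]
r2 m[φ0→X1] = [8, 10]
r2 m[φ0→X15] = [3, 15]
r2 m[φ1→X14] = [25, 19]
r2 m[φ1→X15] = [25, 19]
r2 m[φ1→X2] = [25, 19]
r2 m[φ2→X1] = [7, 5]
r2 m[φ3→X14] = [2, 4]
r2 m[φ4→X14] = [7, 3]
r2 m[φ5→X15] = [7, 7]
r2 m[φ6→X1] = [3, 1]
r2 m[X1→φ0] = [21, 5]
r2 m[X1→φ2] = [24, 10]
r2 m[X1→φ6] = [56, 50]
r2 m[X14→φ1] = [14, 12]
r2 m[X14→φ3] = [175, 57]
r2 m[X14→φ4] = [50, 76]
r2 m[X15→φ0] = [175, 133]
r2 m[X15→φ1] = [21, 105]
r2 m[X15→φ5] = [75, 285]
r2 m[X2→φ1] = [1, 1]
r3 m[φ0→X1] = [1106, 1414]
r3 m[φ0→X15] = [31, 187]
r3 m[φ1→X14] = [1533, 987]
r3 m[φ1→X15] = [326, 252]
r3 m[φ1→X2] = [22386, 10920]
r3 m[φ2→X1] = [7, 5]
r3 m[φ3→X14] = [2, 4]
r3 m[φ4→X14] = [7, 3]
r3 m[φ5→X15] = [7, 7]
r3 m[φ6→X1] = [3, 1]
r3 m[X1→φ0] = [21, 5]
r3 m[X1→φ2] = [24, 10]
r3 m[X1→φ6] = [56, 50]
r3 m[X14→φ1] = [14, 12]
r3 m[X14→φ3] = [175, 57]
r3 m[X14→φ4] = [50, 76]
r3 m[X15→φ0] = [175, 133]
r3 m[X15→φ1] = [21, 105]
r3 m[X15→φ5] = [75, 285]
r3 m[X2→φ1] = [1, 1]
r4 m[φ0→X1] = [1106, 1414]
r4 m[φ0→X15] = [31, 187]
r4 m[φ1→X14] = [1533, 987]
r4 m[φ1→X15] = [326, 252]
r4 m[φ1→X2] = [22386, 10920]
r4 m[φ2→X1] = [7, 5]
r4 m[φ3→X14] = [2, 4]
r4 m[φ4→X14] = [7, 3]
r4 m[φ5→X15] = [7, 7]
r4 m[φ6→X1] = [3, 1]
r4 m[X1→φ0] = [21, 5]
r4 m[X1→φ2] = [3318, 1414]
r4 m[X1→φ6] = [7742, 7070]
r4 m[X14→φ1] = [14, 12]
r4 m[X14→φ3] = [10731, 2961]
r4 m[X14→φ4] = [3066, 3948]
r4 m[X15→φ0] = [2282, 1764]
r4 m[X15→φ1] = [217, 1309]
r4 m[X15→φ5] = [10106, 47124]
r4 m[X2→φ1] = [1, 1]
r5 m[φ0→X1] = [14630, 18676]
r5 m[φ0→X15] = [31, 187]
r5 m[φ1→X14] = [18529, 11767]
r5 m[φ1→X15] = [326, 252]
r5 m[φ1→X2] = [272538, 128072]
r5 m[φ2→X1] = [7, 5]
r5 m[φ3→X14] = [2, 4]
r5 m[φ4→X14] = [7, 3]
r5 m[φ5→X15] = [7, 7]
r5 m[φ6→X1] = [3, 1]
r5 m[X1→φ0] = [21, 5]
r5 m[X1→φ2] = [3318, 1414]
r5 m[X1→φ6] = [7742, 7070]
r5 m[X14→φ1] = [14, 12]
r5 m[X14→φ3] = [10731, 2961]
r5 m[X14→φ4] = [3066, 3948]
r5 m[X15→φ0] = [2282, 1764]
r5 m[X15→φ1] = [217, 1309]
r5 m[X15→φ5] = [10106, 47124]
r5 m[X2→φ1] = [1, 1]
r6 m[φ0→X1] = [14630, 18676]
r6 m[φ0→X15] = [31, 187]
r6 m[φ1→X14] = [18529, 11767]
r6 m[φ1→X15] = [326, 252]
r6 m[φ1→X2] = [272538, 128072]
r6 m[φ2→X1] = [7, 5]
r6 m[φ3→X14] = [2, 4]
r6 m[φ4→X14] = [7, 3]
r6 m[φ5→X15] = [7, 7]
r6 m[φ6→X1] = [3, 1]
r6 m[X1→φ0] = [21, 5]
r6 m[X1→φ2] = [43890, 18676]
r6 m[X1→φ6] = [102410, 93380]
r6 m[X14→φ1] = [14, 12]
r6 m[X14→φ3] = [129703, 35301]
r6 m[X14→φ4] = [37058, 47068]
r6 m[X15→φ0] = [2282, 1764]
r6 m[X15→φ1] = [217, 1309]
r6 m[X15→φ5] = [10106, 47124]
r6 m[X2→φ1] = [1, 1]
r7 m[φ0→X1] = [14630, 18676]
r7 m[φ0→X15] = [31, 187]
r7 m[φ1→X14] = [18529, 11767]
r7 m[φ1→X15] = [326, 252]
r7 m[φ1→X2] = [272538, 128072]
r7 m[φ2→X1] = [7, 5]
r7 m[φ3→X14] = [2, 4]
r7 m[φ4→X14] = [7, 3]
r7 m[φ5→X15] = [7, 7]
r7 m[φ6→X1] = [3, 1]
r7 m[X1→φ0] = [21, 5]
r7 m[X1→φ2] = [43890, 18676]
r7 m[X1→φ6] = [102410, 93380]
r7 m[X14→φ1] = [14, 12]
r7 m[X14→φ3] = [129703, 35301]
r7 m[X14→φ4] = [37058, 47068]
r7 m[X15→φ0] = [2282, 1764]
r7 m[X15→φ1] = [217, 1309]
r7 m[X15→φ5] = [10106, 47124]
r7 m[X2→φ1] = [1, 1]
fixed point reached at round 7
b[X15] = ⊗ incoming = [70742, 329868]

b[X15] = [70742, 329868]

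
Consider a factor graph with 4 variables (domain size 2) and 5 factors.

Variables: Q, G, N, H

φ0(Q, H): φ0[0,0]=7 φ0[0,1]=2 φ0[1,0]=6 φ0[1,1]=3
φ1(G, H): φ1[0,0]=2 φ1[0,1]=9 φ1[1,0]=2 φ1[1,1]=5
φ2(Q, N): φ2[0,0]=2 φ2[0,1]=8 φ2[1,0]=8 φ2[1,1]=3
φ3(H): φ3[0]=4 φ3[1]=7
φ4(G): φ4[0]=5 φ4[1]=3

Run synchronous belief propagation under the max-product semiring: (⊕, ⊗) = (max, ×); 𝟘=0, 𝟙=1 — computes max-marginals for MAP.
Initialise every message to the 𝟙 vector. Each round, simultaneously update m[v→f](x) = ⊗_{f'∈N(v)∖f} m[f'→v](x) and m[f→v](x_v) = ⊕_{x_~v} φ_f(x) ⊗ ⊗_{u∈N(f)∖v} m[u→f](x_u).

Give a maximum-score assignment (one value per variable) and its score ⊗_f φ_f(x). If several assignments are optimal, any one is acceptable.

assignment: (Q=1, G=0, N=0, H=1); score = 7560

init: all messages = 𝟙 over 2 values
r1 m[φ0→Q] = [7, 6]
r1 m[φ0→H] = [7, 3]
r1 m[φ1→G] = [9, 5]
r1 m[φ1→H] = [2, 9]
r1 m[φ2→Q] = [8, 8]
r1 m[φ2→N] = [8, 8]
r1 m[φ3→H] = [4, 7]
r1 m[φ4→G] = [5, 3]
r1 m[Q→φ0] = [1, 1]
r1 m[Q→φ2] = [1, 1]
r1 m[G→φ1] = [1, 1]
r1 m[G→φ4] = [1, 1]
r1 m[N→φ2] = [1, 1]
r1 m[H→φ0] = [1, 1]
r1 m[H→φ1] = [1, 1]
r1 m[H→φ3] = [1, 1]
r2 m[φ0→Q] = [7, 6]
r2 m[φ0→H] = [7, 3]
r2 m[φ1→G] = [9, 5]
r2 m[φ1→H] = [2, 9]
r2 m[φ2→Q] = [8, 8]
r2 m[φ2→N] = [8, 8]
r2 m[φ3→H] = [4, 7]
r2 m[φ4→G] = [5, 3]
r2 m[Q→φ0] = [8, 8]
r2 m[Q→φ2] = [7, 6]
r2 m[G→φ1] = [5, 3]
r2 m[G→φ4] = [9, 5]
r2 m[N→φ2] = [1, 1]
r2 m[H→φ0] = [8, 63]
r2 m[H→φ1] = [28, 21]
r2 m[H→φ3] = [14, 27]
r3 m[φ0→Q] = [126, 189]
r3 m[φ0→H] = [56, 24]
r3 m[φ1→G] = [189, 105]
r3 m[φ1→H] = [10, 45]
r3 m[φ2→Q] = [8, 8]
r3 m[φ2→N] = [48, 56]
r3 m[φ3→H] = [4, 7]
r3 m[φ4→G] = [5, 3]
r3 m[Q→φ0] = [8, 8]
r3 m[Q→φ2] = [7, 6]
r3 m[G→φ1] = [5, 3]
r3 m[G→φ4] = [9, 5]
r3 m[N→φ2] = [1, 1]
r3 m[H→φ0] = [8, 63]
r3 m[H→φ1] = [28, 21]
r3 m[H→φ3] = [14, 27]
r4 m[φ0→Q] = [126, 189]
r4 m[φ0→H] = [56, 24]
r4 m[φ1→G] = [189, 105]
r4 m[φ1→H] = [10, 45]
r4 m[φ2→Q] = [8, 8]
r4 m[φ2→N] = [48, 56]
r4 m[φ3→H] = [4, 7]
r4 m[φ4→G] = [5, 3]
r4 m[Q→φ0] = [8, 8]
r4 m[Q→φ2] = [126, 189]
r4 m[G→φ1] = [5, 3]
r4 m[G→φ4] = [189, 105]
r4 m[N→φ2] = [1, 1]
r4 m[H→φ0] = [40, 315]
r4 m[H→φ1] = [224, 168]
r4 m[H→φ3] = [560, 1080]
r5 m[φ0→Q] = [630, 945]
r5 m[φ0→H] = [56, 24]
r5 m[φ1→G] = [1512, 840]
r5 m[φ1→H] = [10, 45]
r5 m[φ2→Q] = [8, 8]
r5 m[φ2→N] = [1512, 1008]
r5 m[φ3→H] = [4, 7]
r5 m[φ4→G] = [5, 3]
r5 m[Q→φ0] = [8, 8]
r5 m[Q→φ2] = [126, 189]
r5 m[G→φ1] = [5, 3]
r5 m[G→φ4] = [189, 105]
r5 m[N→φ2] = [1, 1]
r5 m[H→φ0] = [40, 315]
r5 m[H→φ1] = [224, 168]
r5 m[H→φ3] = [560, 1080]
r6 m[φ0→Q] = [630, 945]
r6 m[φ0→H] = [56, 24]
r6 m[φ1→G] = [1512, 840]
r6 m[φ1→H] = [10, 45]
r6 m[φ2→Q] = [8, 8]
r6 m[φ2→N] = [1512, 1008]
r6 m[φ3→H] = [4, 7]
r6 m[φ4→G] = [5, 3]
r6 m[Q→φ0] = [8, 8]
r6 m[Q→φ2] = [630, 945]
r6 m[G→φ1] = [5, 3]
r6 m[G→φ4] = [1512, 840]
r6 m[N→φ2] = [1, 1]
r6 m[H→φ0] = [40, 315]
r6 m[H→φ1] = [224, 168]
r6 m[H→φ3] = [560, 1080]
r7 m[φ0→Q] = [630, 945]
r7 m[φ0→H] = [56, 24]
r7 m[φ1→G] = [1512, 840]
r7 m[φ1→H] = [10, 45]
r7 m[φ2→Q] = [8, 8]
r7 m[φ2→N] = [7560, 5040]
r7 m[φ3→H] = [4, 7]
r7 m[φ4→G] = [5, 3]
r7 m[Q→φ0] = [8, 8]
r7 m[Q→φ2] = [630, 945]
r7 m[G→φ1] = [5, 3]
r7 m[G→φ4] = [1512, 840]
r7 m[N→φ2] = [1, 1]
r7 m[H→φ0] = [40, 315]
r7 m[H→φ1] = [224, 168]
r7 m[H→φ3] = [560, 1080]
r8 m[φ0→Q] = [630, 945]
r8 m[φ0→H] = [56, 24]
r8 m[φ1→G] = [1512, 840]
r8 m[φ1→H] = [10, 45]
r8 m[φ2→Q] = [8, 8]
r8 m[φ2→N] = [7560, 5040]
r8 m[φ3→H] = [4, 7]
r8 m[φ4→G] = [5, 3]
r8 m[Q→φ0] = [8, 8]
r8 m[Q→φ2] = [630, 945]
r8 m[G→φ1] = [5, 3]
r8 m[G→φ4] = [1512, 840]
r8 m[N→φ2] = [1, 1]
r8 m[H→φ0] = [40, 315]
r8 m[H→φ1] = [224, 168]
r8 m[H→φ3] = [560, 1080]
fixed point reached at round 8
traceback from Q: (Q=1, G=0, N=0, H=1), score=7560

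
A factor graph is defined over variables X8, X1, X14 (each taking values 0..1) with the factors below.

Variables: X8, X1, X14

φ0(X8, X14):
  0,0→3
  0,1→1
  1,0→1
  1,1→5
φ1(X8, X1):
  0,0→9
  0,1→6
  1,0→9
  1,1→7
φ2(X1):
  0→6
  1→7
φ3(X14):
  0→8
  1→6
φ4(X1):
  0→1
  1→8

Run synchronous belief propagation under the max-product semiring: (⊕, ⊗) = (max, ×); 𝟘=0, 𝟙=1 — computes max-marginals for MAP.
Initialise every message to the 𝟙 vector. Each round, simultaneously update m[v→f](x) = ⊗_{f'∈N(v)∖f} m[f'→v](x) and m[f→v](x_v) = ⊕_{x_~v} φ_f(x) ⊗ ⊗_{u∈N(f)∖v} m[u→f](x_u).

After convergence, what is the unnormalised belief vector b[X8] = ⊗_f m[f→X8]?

b[X8] = [8064, 11760]

init: all messages = 𝟙 over 2 values
r1 m[φ0→X8] = [3, 5]
r1 m[φ0→X14] = [3, 5]
r1 m[φ1→X8] = [9, 9]
r1 m[φ1→X1] = [9, 7]
r1 m[φ2→X1] = [6, 7]
r1 m[φ3→X14] = [8, 6]
r1 m[φ4→X1] = [1, 8]
r1 m[X8→φ0] = [1, 1]
r1 m[X8→φ1] = [1, 1]
r1 m[X1→φ1] = [1, 1]
r1 m[X1→φ2] = [1, 1]
r1 m[X1→φ4] = [1, 1]
r1 m[X14→φ0] = [1, 1]
r1 m[X14→φ3] = [1, 1]
r2 m[φ0→X8] = [3, 5]
r2 m[φ0→X14] = [3, 5]
r2 m[φ1→X8] = [9, 9]
r2 m[φ1→X1] = [9, 7]
r2 m[φ2→X1] = [6, 7]
r2 m[φ3→X14] = [8, 6]
r2 m[φ4→X1] = [1, 8]
r2 m[X8→φ0] = [9, 9]
r2 m[X8→φ1] = [3, 5]
r2 m[X1→φ1] = [6, 56]
r2 m[X1→φ2] = [9, 56]
r2 m[X1→φ4] = [54, 49]
r2 m[X14→φ0] = [8, 6]
r2 m[X14→φ3] = [3, 5]
r3 m[φ0→X8] = [24, 30]
r3 m[φ0→X14] = [27, 45]
r3 m[φ1→X8] = [336, 392]
r3 m[φ1→X1] = [45, 35]
r3 m[φ2→X1] = [6, 7]
r3 m[φ3→X14] = [8, 6]
r3 m[φ4→X1] = [1, 8]
r3 m[X8→φ0] = [9, 9]
r3 m[X8→φ1] = [3, 5]
r3 m[X1→φ1] = [6, 56]
r3 m[X1→φ2] = [9, 56]
r3 m[X1→φ4] = [54, 49]
r3 m[X14→φ0] = [8, 6]
r3 m[X14→φ3] = [3, 5]
r4 m[φ0→X8] = [24, 30]
r4 m[φ0→X14] = [27, 45]
r4 m[φ1→X8] = [336, 392]
r4 m[φ1→X1] = [45, 35]
r4 m[φ2→X1] = [6, 7]
r4 m[φ3→X14] = [8, 6]
r4 m[φ4→X1] = [1, 8]
r4 m[X8→φ0] = [336, 392]
r4 m[X8→φ1] = [24, 30]
r4 m[X1→φ1] = [6, 56]
r4 m[X1→φ2] = [45, 280]
r4 m[X1→φ4] = [270, 245]
r4 m[X14→φ0] = [8, 6]
r4 m[X14→φ3] = [27, 45]
r5 m[φ0→X8] = [24, 30]
r5 m[φ0→X14] = [1008, 1960]
r5 m[φ1→X8] = [336, 392]
r5 m[φ1→X1] = [270, 210]
r5 m[φ2→X1] = [6, 7]
r5 m[φ3→X14] = [8, 6]
r5 m[φ4→X1] = [1, 8]
r5 m[X8→φ0] = [336, 392]
r5 m[X8→φ1] = [24, 30]
r5 m[X1→φ1] = [6, 56]
r5 m[X1→φ2] = [45, 280]
r5 m[X1→φ4] = [270, 245]
r5 m[X14→φ0] = [8, 6]
r5 m[X14→φ3] = [27, 45]
r6 m[φ0→X8] = [24, 30]
r6 m[φ0→X14] = [1008, 1960]
r6 m[φ1→X8] = [336, 392]
r6 m[φ1→X1] = [270, 210]
r6 m[φ2→X1] = [6, 7]
r6 m[φ3→X14] = [8, 6]
r6 m[φ4→X1] = [1, 8]
r6 m[X8→φ0] = [336, 392]
r6 m[X8→φ1] = [24, 30]
r6 m[X1→φ1] = [6, 56]
r6 m[X1→φ2] = [270, 1680]
r6 m[X1→φ4] = [1620, 1470]
r6 m[X14→φ0] = [8, 6]
r6 m[X14→φ3] = [1008, 1960]
r7 m[φ0→X8] = [24, 30]
r7 m[φ0→X14] = [1008, 1960]
r7 m[φ1→X8] = [336, 392]
r7 m[φ1→X1] = [270, 210]
r7 m[φ2→X1] = [6, 7]
r7 m[φ3→X14] = [8, 6]
r7 m[φ4→X1] = [1, 8]
r7 m[X8→φ0] = [336, 392]
r7 m[X8→φ1] = [24, 30]
r7 m[X1→φ1] = [6, 56]
r7 m[X1→φ2] = [270, 1680]
r7 m[X1→φ4] = [1620, 1470]
r7 m[X14→φ0] = [8, 6]
r7 m[X14→φ3] = [1008, 1960]
fixed point reached at round 7
b[X8] = ⊗ incoming = [8064, 11760]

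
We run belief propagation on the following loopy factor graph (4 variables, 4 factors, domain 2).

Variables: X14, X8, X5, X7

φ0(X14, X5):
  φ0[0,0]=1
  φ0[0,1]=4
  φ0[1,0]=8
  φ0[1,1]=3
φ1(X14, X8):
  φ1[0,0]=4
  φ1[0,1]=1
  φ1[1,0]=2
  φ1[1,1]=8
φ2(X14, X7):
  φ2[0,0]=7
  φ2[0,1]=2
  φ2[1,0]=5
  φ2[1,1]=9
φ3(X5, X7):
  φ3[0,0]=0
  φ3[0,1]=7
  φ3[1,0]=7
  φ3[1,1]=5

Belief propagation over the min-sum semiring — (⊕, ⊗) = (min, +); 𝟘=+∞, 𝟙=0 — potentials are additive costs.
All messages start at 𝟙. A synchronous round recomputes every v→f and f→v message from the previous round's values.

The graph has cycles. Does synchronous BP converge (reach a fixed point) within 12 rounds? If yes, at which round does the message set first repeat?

NOT CONVERGED within 12 rounds

init: all messages = 𝟙 over 2 values
r1 m[φ0→X14] = [1, 3]
r1 m[φ0→X5] = [1, 3]
r1 m[φ1→X14] = [1, 2]
r1 m[φ1→X8] = [2, 1]
r1 m[φ2→X14] = [2, 5]
r1 m[φ2→X7] = [5, 2]
r1 m[φ3→X5] = [0, 5]
r1 m[φ3→X7] = [0, 5]
r1 m[X14→φ0] = [0, 0]
r1 m[X14→φ1] = [0, 0]
r1 m[X14→φ2] = [0, 0]
r1 m[X8→φ1] = [0, 0]
r1 m[X5→φ0] = [0, 0]
r1 m[X5→φ3] = [0, 0]
r1 m[X7→φ2] = [0, 0]
r1 m[X7→φ3] = [0, 0]
r2 m[φ0→X14] = [1, 3]
r2 m[φ0→X5] = [1, 3]
r2 m[φ1→X14] = [1, 2]
r2 m[φ1→X8] = [2, 1]
r2 m[φ2→X14] = [2, 5]
r2 m[φ2→X7] = [5, 2]
r2 m[φ3→X5] = [0, 5]
r2 m[φ3→X7] = [0, 5]
r2 m[X14→φ0] = [3, 7]
r2 m[X14→φ1] = [3, 8]
r2 m[X14→φ2] = [2, 5]
r2 m[X8→φ1] = [0, 0]
r2 m[X5→φ0] = [0, 5]
r2 m[X5→φ3] = [1, 3]
r2 m[X7→φ2] = [0, 5]
r2 m[X7→φ3] = [5, 2]
r3 m[φ0→X14] = [1, 8]
r3 m[φ0→X5] = [4, 7]
r3 m[φ1→X14] = [1, 2]
r3 m[φ1→X8] = [7, 4]
r3 m[φ2→X14] = [7, 5]
r3 m[φ2→X7] = [9, 4]
r3 m[φ3→X5] = [5, 7]
r3 m[φ3→X7] = [1, 8]
r3 m[X14→φ0] = [3, 7]
r3 m[X14→φ1] = [3, 8]
r3 m[X14→φ2] = [2, 5]
r3 m[X8→φ1] = [0, 0]
r3 m[X5→φ0] = [0, 5]
r3 m[X5→φ3] = [1, 3]
r3 m[X7→φ2] = [0, 5]
r3 m[X7→φ3] = [5, 2]
r4 m[φ0→X14] = [1, 8]
r4 m[φ0→X5] = [4, 7]
r4 m[φ1→X14] = [1, 2]
r4 m[φ1→X8] = [7, 4]
r4 m[φ2→X14] = [7, 5]
r4 m[φ2→X7] = [9, 4]
r4 m[φ3→X5] = [5, 7]
r4 m[φ3→X7] = [1, 8]
r4 m[X14→φ0] = [8, 7]
r4 m[X14→φ1] = [8, 13]
r4 m[X14→φ2] = [2, 10]
r4 m[X8→φ1] = [0, 0]
r4 m[X5→φ0] = [5, 7]
r4 m[X5→φ3] = [4, 7]
r4 m[X7→φ2] = [1, 8]
r4 m[X7→φ3] = [9, 4]
r5 m[φ0→X14] = [6, 10]
r5 m[φ0→X5] = [9, 10]
r5 m[φ1→X14] = [1, 2]
r5 m[φ1→X8] = [12, 9]
r5 m[φ2→X14] = [8, 6]
r5 m[φ2→X7] = [9, 4]
r5 m[φ3→X5] = [9, 9]
r5 m[φ3→X7] = [4, 11]
r5 m[X14→φ0] = [8, 7]
r5 m[X14→φ1] = [8, 13]
r5 m[X14→φ2] = [2, 10]
r5 m[X8→φ1] = [0, 0]
r5 m[X5→φ0] = [5, 7]
r5 m[X5→φ3] = [4, 7]
r5 m[X7→φ2] = [1, 8]
r5 m[X7→φ3] = [9, 4]
r6 m[φ0→X14] = [6, 10]
r6 m[φ0→X5] = [9, 10]
r6 m[φ1→X14] = [1, 2]
r6 m[φ1→X8] = [12, 9]
r6 m[φ2→X14] = [8, 6]
r6 m[φ2→X7] = [9, 4]
r6 m[φ3→X5] = [9, 9]
r6 m[φ3→X7] = [4, 11]
r6 m[X14→φ0] = [9, 8]
r6 m[X14→φ1] = [14, 16]
r6 m[X14→φ2] = [7, 12]
r6 m[X8→φ1] = [0, 0]
r6 m[X5→φ0] = [9, 9]
r6 m[X5→φ3] = [9, 10]
r6 m[X7→φ2] = [4, 11]
r6 m[X7→φ3] = [9, 4]
r7 m[φ0→X14] = [10, 12]
r7 m[φ0→X5] = [10, 11]
r7 m[φ1→X14] = [1, 2]
r7 m[φ1→X8] = [18, 15]
r7 m[φ2→X14] = [11, 9]
r7 m[φ2→X7] = [14, 9]
r7 m[φ3→X5] = [9, 9]
r7 m[φ3→X7] = [9, 15]
r7 m[X14→φ0] = [9, 8]
r7 m[X14→φ1] = [14, 16]
r7 m[X14→φ2] = [7, 12]
r7 m[X8→φ1] = [0, 0]
r7 m[X5→φ0] = [9, 9]
r7 m[X5→φ3] = [9, 10]
r7 m[X7→φ2] = [4, 11]
r7 m[X7→φ3] = [9, 4]
r8 m[φ0→X14] = [10, 12]
r8 m[φ0→X5] = [10, 11]
r8 m[φ1→X14] = [1, 2]
r8 m[φ1→X8] = [18, 15]
r8 m[φ2→X14] = [11, 9]
r8 m[φ2→X7] = [14, 9]
r8 m[φ3→X5] = [9, 9]
r8 m[φ3→X7] = [9, 15]
r8 m[X14→φ0] = [12, 11]
r8 m[X14→φ1] = [21, 21]
r8 m[X14→φ2] = [11, 14]
r8 m[X8→φ1] = [0, 0]
r8 m[X5→φ0] = [9, 9]
r8 m[X5→φ3] = [10, 11]
r8 m[X7→φ2] = [9, 15]
r8 m[X7→φ3] = [14, 9]
r9 m[φ0→X14] = [10, 12]
r9 m[φ0→X5] = [13, 14]
r9 m[φ1→X14] = [1, 2]
r9 m[φ1→X8] = [23, 22]
r9 m[φ2→X14] = [16, 14]
r9 m[φ2→X7] = [18, 13]
r9 m[φ3→X5] = [14, 14]
r9 m[φ3→X7] = [10, 16]
r9 m[X14→φ0] = [12, 11]
r9 m[X14→φ1] = [21, 21]
r9 m[X14→φ2] = [11, 14]
r9 m[X8→φ1] = [0, 0]
r9 m[X5→φ0] = [9, 9]
r9 m[X5→φ3] = [10, 11]
r9 m[X7→φ2] = [9, 15]
r9 m[X7→φ3] = [14, 9]
r10 m[φ0→X14] = [10, 12]
r10 m[φ0→X5] = [13, 14]
r10 m[φ1→X14] = [1, 2]
r10 m[φ1→X8] = [23, 22]
r10 m[φ2→X14] = [16, 14]
r10 m[φ2→X7] = [18, 13]
r10 m[φ3→X5] = [14, 14]
r10 m[φ3→X7] = [10, 16]
r10 m[X14→φ0] = [17, 16]
r10 m[X14→φ1] = [26, 26]
r10 m[X14→φ2] = [11, 14]
r10 m[X8→φ1] = [0, 0]
r10 m[X5→φ0] = [14, 14]
r10 m[X5→φ3] = [13, 14]
r10 m[X7→φ2] = [10, 16]
r10 m[X7→φ3] = [18, 13]
r11 m[φ0→X14] = [15, 17]
r11 m[φ0→X5] = [18, 19]
r11 m[φ1→X14] = [1, 2]
r11 m[φ1→X8] = [28, 27]
r11 m[φ2→X14] = [17, 15]
r11 m[φ2→X7] = [18, 13]
r11 m[φ3→X5] = [18, 18]
r11 m[φ3→X7] = [13, 19]
r11 m[X14→φ0] = [17, 16]
r11 m[X14→φ1] = [26, 26]
r11 m[X14→φ2] = [11, 14]
r11 m[X8→φ1] = [0, 0]
r11 m[X5→φ0] = [14, 14]
r11 m[X5→φ3] = [13, 14]
r11 m[X7→φ2] = [10, 16]
r11 m[X7→φ3] = [18, 13]
r12 m[φ0→X14] = [15, 17]
r12 m[φ0→X5] = [18, 19]
r12 m[φ1→X14] = [1, 2]
r12 m[φ1→X8] = [28, 27]
r12 m[φ2→X14] = [17, 15]
r12 m[φ2→X7] = [18, 13]
r12 m[φ3→X5] = [18, 18]
r12 m[φ3→X7] = [13, 19]
r12 m[X14→φ0] = [18, 17]
r12 m[X14→φ1] = [32, 32]
r12 m[X14→φ2] = [16, 19]
r12 m[X8→φ1] = [0, 0]
r12 m[X5→φ0] = [18, 18]
r12 m[X5→φ3] = [18, 19]
r12 m[X7→φ2] = [13, 19]
r12 m[X7→φ3] = [18, 13]
no fixed point within 12 rounds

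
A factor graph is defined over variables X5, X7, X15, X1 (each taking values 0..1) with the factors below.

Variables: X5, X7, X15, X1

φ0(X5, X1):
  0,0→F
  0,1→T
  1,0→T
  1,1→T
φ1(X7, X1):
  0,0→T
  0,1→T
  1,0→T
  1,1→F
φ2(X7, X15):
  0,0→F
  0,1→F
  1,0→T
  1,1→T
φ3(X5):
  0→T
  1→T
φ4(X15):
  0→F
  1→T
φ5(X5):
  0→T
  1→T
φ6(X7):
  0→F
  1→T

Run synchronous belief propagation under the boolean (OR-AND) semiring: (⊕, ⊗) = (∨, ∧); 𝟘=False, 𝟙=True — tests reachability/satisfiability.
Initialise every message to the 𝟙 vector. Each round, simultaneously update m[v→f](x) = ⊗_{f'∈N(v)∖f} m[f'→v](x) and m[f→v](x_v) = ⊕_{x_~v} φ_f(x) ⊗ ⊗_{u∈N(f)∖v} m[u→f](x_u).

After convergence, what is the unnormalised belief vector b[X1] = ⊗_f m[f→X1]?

init: all messages = 𝟙 over 2 values
r1 m[φ0→X5] = [T, T]
r1 m[φ0→X1] = [T, T]
r1 m[φ1→X7] = [T, T]
r1 m[φ1→X1] = [T, T]
r1 m[φ2→X7] = [F, T]
r1 m[φ2→X15] = [T, T]
r1 m[φ3→X5] = [T, T]
r1 m[φ4→X15] = [F, T]
r1 m[φ5→X5] = [T, T]
r1 m[φ6→X7] = [F, T]
r1 m[X5→φ0] = [T, T]
r1 m[X5→φ3] = [T, T]
r1 m[X5→φ5] = [T, T]
r1 m[X7→φ1] = [T, T]
r1 m[X7→φ2] = [T, T]
r1 m[X7→φ6] = [T, T]
r1 m[X15→φ2] = [T, T]
r1 m[X15→φ4] = [T, T]
r1 m[X1→φ0] = [T, T]
r1 m[X1→φ1] = [T, T]
r2 m[φ0→X5] = [T, T]
r2 m[φ0→X1] = [T, T]
r2 m[φ1→X7] = [T, T]
r2 m[φ1→X1] = [T, T]
r2 m[φ2→X7] = [F, T]
r2 m[φ2→X15] = [T, T]
r2 m[φ3→X5] = [T, T]
r2 m[φ4→X15] = [F, T]
r2 m[φ5→X5] = [T, T]
r2 m[φ6→X7] = [F, T]
r2 m[X5→φ0] = [T, T]
r2 m[X5→φ3] = [T, T]
r2 m[X5→φ5] = [T, T]
r2 m[X7→φ1] = [F, T]
r2 m[X7→φ2] = [F, T]
r2 m[X7→φ6] = [F, T]
r2 m[X15→φ2] = [F, T]
r2 m[X15→φ4] = [T, T]
r2 m[X1→φ0] = [T, T]
r2 m[X1→φ1] = [T, T]
r3 m[φ0→X5] = [T, T]
r3 m[φ0→X1] = [T, T]
r3 m[φ1→X7] = [T, T]
r3 m[φ1→X1] = [T, F]
r3 m[φ2→X7] = [F, T]
r3 m[φ2→X15] = [T, T]
r3 m[φ3→X5] = [T, T]
r3 m[φ4→X15] = [F, T]
r3 m[φ5→X5] = [T, T]
r3 m[φ6→X7] = [F, T]
r3 m[X5→φ0] = [T, T]
r3 m[X5→φ3] = [T, T]
r3 m[X5→φ5] = [T, T]
r3 m[X7→φ1] = [F, T]
r3 m[X7→φ2] = [F, T]
r3 m[X7→φ6] = [F, T]
r3 m[X15→φ2] = [F, T]
r3 m[X15→φ4] = [T, T]
r3 m[X1→φ0] = [T, T]
r3 m[X1→φ1] = [T, T]
r4 m[φ0→X5] = [T, T]
r4 m[φ0→X1] = [T, T]
r4 m[φ1→X7] = [T, T]
r4 m[φ1→X1] = [T, F]
r4 m[φ2→X7] = [F, T]
r4 m[φ2→X15] = [T, T]
r4 m[φ3→X5] = [T, T]
r4 m[φ4→X15] = [F, T]
r4 m[φ5→X5] = [T, T]
r4 m[φ6→X7] = [F, T]
r4 m[X5→φ0] = [T, T]
r4 m[X5→φ3] = [T, T]
r4 m[X5→φ5] = [T, T]
r4 m[X7→φ1] = [F, T]
r4 m[X7→φ2] = [F, T]
r4 m[X7→φ6] = [F, T]
r4 m[X15→φ2] = [F, T]
r4 m[X15→φ4] = [T, T]
r4 m[X1→φ0] = [T, F]
r4 m[X1→φ1] = [T, T]
r5 m[φ0→X5] = [F, T]
r5 m[φ0→X1] = [T, T]
r5 m[φ1→X7] = [T, T]
r5 m[φ1→X1] = [T, F]
r5 m[φ2→X7] = [F, T]
r5 m[φ2→X15] = [T, T]
r5 m[φ3→X5] = [T, T]
r5 m[φ4→X15] = [F, T]
r5 m[φ5→X5] = [T, T]
r5 m[φ6→X7] = [F, T]
r5 m[X5→φ0] = [T, T]
r5 m[X5→φ3] = [T, T]
r5 m[X5→φ5] = [T, T]
r5 m[X7→φ1] = [F, T]
r5 m[X7→φ2] = [F, T]
r5 m[X7→φ6] = [F, T]
r5 m[X15→φ2] = [F, T]
r5 m[X15→φ4] = [T, T]
r5 m[X1→φ0] = [T, F]
r5 m[X1→φ1] = [T, T]
r6 m[φ0→X5] = [F, T]
r6 m[φ0→X1] = [T, T]
r6 m[φ1→X7] = [T, T]
r6 m[φ1→X1] = [T, F]
r6 m[φ2→X7] = [F, T]
r6 m[φ2→X15] = [T, T]
r6 m[φ3→X5] = [T, T]
r6 m[φ4→X15] = [F, T]
r6 m[φ5→X5] = [T, T]
r6 m[φ6→X7] = [F, T]
r6 m[X5→φ0] = [T, T]
r6 m[X5→φ3] = [F, T]
r6 m[X5→φ5] = [F, T]
r6 m[X7→φ1] = [F, T]
r6 m[X7→φ2] = [F, T]
r6 m[X7→φ6] = [F, T]
r6 m[X15→φ2] = [F, T]
r6 m[X15→φ4] = [T, T]
r6 m[X1→φ0] = [T, F]
r6 m[X1→φ1] = [T, T]
r7 m[φ0→X5] = [F, T]
r7 m[φ0→X1] = [T, T]
r7 m[φ1→X7] = [T, T]
r7 m[φ1→X1] = [T, F]
r7 m[φ2→X7] = [F, T]
r7 m[φ2→X15] = [T, T]
r7 m[φ3→X5] = [T, T]
r7 m[φ4→X15] = [F, T]
r7 m[φ5→X5] = [T, T]
r7 m[φ6→X7] = [F, T]
r7 m[X5→φ0] = [T, T]
r7 m[X5→φ3] = [F, T]
r7 m[X5→φ5] = [F, T]
r7 m[X7→φ1] = [F, T]
r7 m[X7→φ2] = [F, T]
r7 m[X7→φ6] = [F, T]
r7 m[X15→φ2] = [F, T]
r7 m[X15→φ4] = [T, T]
r7 m[X1→φ0] = [T, F]
r7 m[X1→φ1] = [T, T]
fixed point reached at round 7
b[X1] = ⊗ incoming = [T, F]

b[X1] = [T, F]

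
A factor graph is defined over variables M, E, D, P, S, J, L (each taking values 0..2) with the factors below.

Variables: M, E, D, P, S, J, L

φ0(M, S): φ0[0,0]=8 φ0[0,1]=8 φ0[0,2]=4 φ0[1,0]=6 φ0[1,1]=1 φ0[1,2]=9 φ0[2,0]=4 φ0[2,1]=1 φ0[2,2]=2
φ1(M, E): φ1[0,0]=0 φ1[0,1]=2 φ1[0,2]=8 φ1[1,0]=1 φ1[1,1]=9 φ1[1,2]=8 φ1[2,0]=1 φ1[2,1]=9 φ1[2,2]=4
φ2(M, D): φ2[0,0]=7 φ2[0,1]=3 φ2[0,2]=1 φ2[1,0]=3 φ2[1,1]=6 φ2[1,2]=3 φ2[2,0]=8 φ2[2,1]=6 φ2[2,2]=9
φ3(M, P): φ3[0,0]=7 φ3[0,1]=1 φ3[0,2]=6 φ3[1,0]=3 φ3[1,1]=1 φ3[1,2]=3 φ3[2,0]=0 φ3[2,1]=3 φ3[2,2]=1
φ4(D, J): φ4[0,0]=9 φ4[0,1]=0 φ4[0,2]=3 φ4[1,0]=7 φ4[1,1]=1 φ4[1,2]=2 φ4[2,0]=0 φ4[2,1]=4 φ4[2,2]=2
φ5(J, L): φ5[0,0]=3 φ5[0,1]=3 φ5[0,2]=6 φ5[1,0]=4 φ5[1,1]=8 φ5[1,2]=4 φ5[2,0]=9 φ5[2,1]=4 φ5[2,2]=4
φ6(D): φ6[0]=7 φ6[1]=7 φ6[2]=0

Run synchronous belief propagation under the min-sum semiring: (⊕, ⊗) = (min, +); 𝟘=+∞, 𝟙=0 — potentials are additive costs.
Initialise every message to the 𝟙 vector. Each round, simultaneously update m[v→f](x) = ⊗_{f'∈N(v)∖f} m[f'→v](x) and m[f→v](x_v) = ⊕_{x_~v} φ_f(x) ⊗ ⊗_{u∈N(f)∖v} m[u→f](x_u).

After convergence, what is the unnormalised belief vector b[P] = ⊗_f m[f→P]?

init: all messages = 𝟙 over 3 values
r1 m[φ0→M] = [4, 1, 1]
r1 m[φ0→S] = [4, 1, 2]
r1 m[φ1→M] = [0, 1, 1]
r1 m[φ1→E] = [0, 2, 4]
r1 m[φ2→M] = [1, 3, 6]
r1 m[φ2→D] = [3, 3, 1]
r1 m[φ3→M] = [1, 1, 0]
r1 m[φ3→P] = [0, 1, 1]
r1 m[φ4→D] = [0, 1, 0]
r1 m[φ4→J] = [0, 0, 2]
r1 m[φ5→J] = [3, 4, 4]
r1 m[φ5→L] = [3, 3, 4]
r1 m[φ6→D] = [7, 7, 0]
r1 m[M→φ0] = [0, 0, 0]
r1 m[M→φ1] = [0, 0, 0]
r1 m[M→φ2] = [0, 0, 0]
r1 m[M→φ3] = [0, 0, 0]
r1 m[E→φ1] = [0, 0, 0]
r1 m[D→φ2] = [0, 0, 0]
r1 m[D→φ4] = [0, 0, 0]
r1 m[D→φ6] = [0, 0, 0]
r1 m[P→φ3] = [0, 0, 0]
r1 m[S→φ0] = [0, 0, 0]
r1 m[J→φ4] = [0, 0, 0]
r1 m[J→φ5] = [0, 0, 0]
r1 m[L→φ5] = [0, 0, 0]
r2 m[φ0→M] = [4, 1, 1]
r2 m[φ0→S] = [4, 1, 2]
r2 m[φ1→M] = [0, 1, 1]
r2 m[φ1→E] = [0, 2, 4]
r2 m[φ2→M] = [1, 3, 6]
r2 m[φ2→D] = [3, 3, 1]
r2 m[φ3→M] = [1, 1, 0]
r2 m[φ3→P] = [0, 1, 1]
r2 m[φ4→D] = [0, 1, 0]
r2 m[φ4→J] = [0, 0, 2]
r2 m[φ5→J] = [3, 4, 4]
r2 m[φ5→L] = [3, 3, 4]
r2 m[φ6→D] = [7, 7, 0]
r2 m[M→φ0] = [2, 5, 7]
r2 m[M→φ1] = [6, 5, 7]
r2 m[M→φ2] = [5, 3, 2]
r2 m[M→φ3] = [5, 5, 8]
r2 m[E→φ1] = [0, 0, 0]
r2 m[D→φ2] = [7, 8, 0]
r2 m[D→φ4] = [10, 10, 1]
r2 m[D→φ6] = [3, 4, 1]
r2 m[P→φ3] = [0, 0, 0]
r2 m[S→φ0] = [0, 0, 0]
r2 m[J→φ4] = [3, 4, 4]
r2 m[J→φ5] = [0, 0, 2]
r2 m[L→φ5] = [0, 0, 0]
r3 m[φ0→M] = [4, 1, 1]
r3 m[φ0→S] = [10, 6, 6]
r3 m[φ1→M] = [0, 1, 1]
r3 m[φ1→E] = [6, 8, 11]
r3 m[φ2→M] = [1, 3, 9]
r3 m[φ2→D] = [6, 8, 6]
r3 m[φ3→M] = [1, 1, 0]
r3 m[φ3→P] = [8, 6, 8]
r3 m[φ4→D] = [4, 5, 3]
r3 m[φ4→J] = [1, 5, 3]
r3 m[φ5→J] = [3, 4, 4]
r3 m[φ5→L] = [3, 3, 4]
r3 m[φ6→D] = [7, 7, 0]
r3 m[M→φ0] = [2, 5, 7]
r3 m[M→φ1] = [6, 5, 7]
r3 m[M→φ2] = [5, 3, 2]
r3 m[M→φ3] = [5, 5, 8]
r3 m[E→φ1] = [0, 0, 0]
r3 m[D→φ2] = [7, 8, 0]
r3 m[D→φ4] = [10, 10, 1]
r3 m[D→φ6] = [3, 4, 1]
r3 m[P→φ3] = [0, 0, 0]
r3 m[S→φ0] = [0, 0, 0]
r3 m[J→φ4] = [3, 4, 4]
r3 m[J→φ5] = [0, 0, 2]
r3 m[L→φ5] = [0, 0, 0]
r4 m[φ0→M] = [4, 1, 1]
r4 m[φ0→S] = [10, 6, 6]
r4 m[φ1→M] = [0, 1, 1]
r4 m[φ1→E] = [6, 8, 11]
r4 m[φ2→M] = [1, 3, 9]
r4 m[φ2→D] = [6, 8, 6]
r4 m[φ3→M] = [1, 1, 0]
r4 m[φ3→P] = [8, 6, 8]
r4 m[φ4→D] = [4, 5, 3]
r4 m[φ4→J] = [1, 5, 3]
r4 m[φ5→J] = [3, 4, 4]
r4 m[φ5→L] = [3, 3, 4]
r4 m[φ6→D] = [7, 7, 0]
r4 m[M→φ0] = [2, 5, 10]
r4 m[M→φ1] = [6, 5, 10]
r4 m[M→φ2] = [5, 3, 2]
r4 m[M→φ3] = [5, 5, 11]
r4 m[E→φ1] = [0, 0, 0]
r4 m[D→φ2] = [11, 12, 3]
r4 m[D→φ4] = [13, 15, 6]
r4 m[D→φ6] = [10, 13, 9]
r4 m[P→φ3] = [0, 0, 0]
r4 m[S→φ0] = [0, 0, 0]
r4 m[J→φ4] = [3, 4, 4]
r4 m[J→φ5] = [1, 5, 3]
r4 m[L→φ5] = [0, 0, 0]
r5 m[φ0→M] = [4, 1, 1]
r5 m[φ0→S] = [10, 6, 6]
r5 m[φ1→M] = [0, 1, 1]
r5 m[φ1→E] = [6, 8, 13]
r5 m[φ2→M] = [4, 6, 12]
r5 m[φ2→D] = [6, 8, 6]
r5 m[φ3→M] = [1, 1, 0]
r5 m[φ3→P] = [8, 6, 8]
r5 m[φ4→D] = [4, 5, 3]
r5 m[φ4→J] = [6, 10, 8]
r5 m[φ5→J] = [3, 4, 4]
r5 m[φ5→L] = [4, 4, 7]
r5 m[φ6→D] = [7, 7, 0]
r5 m[M→φ0] = [2, 5, 10]
r5 m[M→φ1] = [6, 5, 10]
r5 m[M→φ2] = [5, 3, 2]
r5 m[M→φ3] = [5, 5, 11]
r5 m[E→φ1] = [0, 0, 0]
r5 m[D→φ2] = [11, 12, 3]
r5 m[D→φ4] = [13, 15, 6]
r5 m[D→φ6] = [10, 13, 9]
r5 m[P→φ3] = [0, 0, 0]
r5 m[S→φ0] = [0, 0, 0]
r5 m[J→φ4] = [3, 4, 4]
r5 m[J→φ5] = [1, 5, 3]
r5 m[L→φ5] = [0, 0, 0]
r6 m[φ0→M] = [4, 1, 1]
r6 m[φ0→S] = [10, 6, 6]
r6 m[φ1→M] = [0, 1, 1]
r6 m[φ1→E] = [6, 8, 13]
r6 m[φ2→M] = [4, 6, 12]
r6 m[φ2→D] = [6, 8, 6]
r6 m[φ3→M] = [1, 1, 0]
r6 m[φ3→P] = [8, 6, 8]
r6 m[φ4→D] = [4, 5, 3]
r6 m[φ4→J] = [6, 10, 8]
r6 m[φ5→J] = [3, 4, 4]
r6 m[φ5→L] = [4, 4, 7]
r6 m[φ6→D] = [7, 7, 0]
r6 m[M→φ0] = [5, 8, 13]
r6 m[M→φ1] = [9, 8, 13]
r6 m[M→φ2] = [5, 3, 2]
r6 m[M→φ3] = [8, 8, 14]
r6 m[E→φ1] = [0, 0, 0]
r6 m[D→φ2] = [11, 12, 3]
r6 m[D→φ4] = [13, 15, 6]
r6 m[D→φ6] = [10, 13, 9]
r6 m[P→φ3] = [0, 0, 0]
r6 m[S→φ0] = [0, 0, 0]
r6 m[J→φ4] = [3, 4, 4]
r6 m[J→φ5] = [6, 10, 8]
r6 m[L→φ5] = [0, 0, 0]
r7 m[φ0→M] = [4, 1, 1]
r7 m[φ0→S] = [13, 9, 9]
r7 m[φ1→M] = [0, 1, 1]
r7 m[φ1→E] = [9, 11, 16]
r7 m[φ2→M] = [4, 6, 12]
r7 m[φ2→D] = [6, 8, 6]
r7 m[φ3→M] = [1, 1, 0]
r7 m[φ3→P] = [11, 9, 11]
r7 m[φ4→D] = [4, 5, 3]
r7 m[φ4→J] = [6, 10, 8]
r7 m[φ5→J] = [3, 4, 4]
r7 m[φ5→L] = [9, 9, 12]
r7 m[φ6→D] = [7, 7, 0]
r7 m[M→φ0] = [5, 8, 13]
r7 m[M→φ1] = [9, 8, 13]
r7 m[M→φ2] = [5, 3, 2]
r7 m[M→φ3] = [8, 8, 14]
r7 m[E→φ1] = [0, 0, 0]
r7 m[D→φ2] = [11, 12, 3]
r7 m[D→φ4] = [13, 15, 6]
r7 m[D→φ6] = [10, 13, 9]
r7 m[P→φ3] = [0, 0, 0]
r7 m[S→φ0] = [0, 0, 0]
r7 m[J→φ4] = [3, 4, 4]
r7 m[J→φ5] = [6, 10, 8]
r7 m[L→φ5] = [0, 0, 0]
r8 m[φ0→M] = [4, 1, 1]
r8 m[φ0→S] = [13, 9, 9]
r8 m[φ1→M] = [0, 1, 1]
r8 m[φ1→E] = [9, 11, 16]
r8 m[φ2→M] = [4, 6, 12]
r8 m[φ2→D] = [6, 8, 6]
r8 m[φ3→M] = [1, 1, 0]
r8 m[φ3→P] = [11, 9, 11]
r8 m[φ4→D] = [4, 5, 3]
r8 m[φ4→J] = [6, 10, 8]
r8 m[φ5→J] = [3, 4, 4]
r8 m[φ5→L] = [9, 9, 12]
r8 m[φ6→D] = [7, 7, 0]
r8 m[M→φ0] = [5, 8, 13]
r8 m[M→φ1] = [9, 8, 13]
r8 m[M→φ2] = [5, 3, 2]
r8 m[M→φ3] = [8, 8, 14]
r8 m[E→φ1] = [0, 0, 0]
r8 m[D→φ2] = [11, 12, 3]
r8 m[D→φ4] = [13, 15, 6]
r8 m[D→φ6] = [10, 13, 9]
r8 m[P→φ3] = [0, 0, 0]
r8 m[S→φ0] = [0, 0, 0]
r8 m[J→φ4] = [3, 4, 4]
r8 m[J→φ5] = [6, 10, 8]
r8 m[L→φ5] = [0, 0, 0]
fixed point reached at round 8
b[P] = ⊗ incoming = [11, 9, 11]

b[P] = [11, 9, 11]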